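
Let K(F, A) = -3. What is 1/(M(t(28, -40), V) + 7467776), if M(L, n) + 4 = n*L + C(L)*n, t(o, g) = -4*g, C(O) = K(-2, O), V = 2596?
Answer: 1/7875344 ≈ 1.2698e-7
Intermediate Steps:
C(O) = -3
M(L, n) = -4 - 3*n + L*n (M(L, n) = -4 + (n*L - 3*n) = -4 + (L*n - 3*n) = -4 + (-3*n + L*n) = -4 - 3*n + L*n)
1/(M(t(28, -40), V) + 7467776) = 1/((-4 - 3*2596 - 4*(-40)*2596) + 7467776) = 1/((-4 - 7788 + 160*2596) + 7467776) = 1/((-4 - 7788 + 415360) + 7467776) = 1/(407568 + 7467776) = 1/7875344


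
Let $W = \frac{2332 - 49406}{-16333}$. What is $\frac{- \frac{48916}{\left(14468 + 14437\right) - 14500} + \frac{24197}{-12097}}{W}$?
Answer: $- \frac{15357832306121}{8202987434090} \approx -1.8722$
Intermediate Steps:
$W = \frac{47074}{16333}$ ($W = \left(-47074\right) \left(- \frac{1}{16333}\right) = \frac{47074}{16333} \approx 2.8821$)
$\frac{- \frac{48916}{\left(14468 + 14437\right) - 14500} + \frac{24197}{-12097}}{W} = \frac{- \frac{48916}{\left(14468 + 14437\right) - 14500} + \frac{24197}{-12097}}{\frac{47074}{16333}} = \left(- \frac{48916}{28905 - 14500} + 24197 \left(- \frac{1}{12097}\right)\right) \frac{16333}{47074} = \left(- \frac{48916}{14405} - \frac{24197}{12097}\right) \frac{16333}{47074} = \left(- \frac{940294637}{174257285}\right) \frac{16333}{47074} = - \frac{15357832306121}{8202987434090}$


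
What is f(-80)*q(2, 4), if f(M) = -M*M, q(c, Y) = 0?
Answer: 0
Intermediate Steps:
f(M) = -M²
f(-80)*q(2, 4) = -1*(-80)²*0 = -1*6400*0 = -6400*0 = 0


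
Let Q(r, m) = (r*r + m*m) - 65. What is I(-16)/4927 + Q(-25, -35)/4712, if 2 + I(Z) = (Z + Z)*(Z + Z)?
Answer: 13610359/23216024 ≈ 0.58625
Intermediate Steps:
Q(r, m) = -65 + m**2 + r**2 (Q(r, m) = (r**2 + m**2) - 65 = (m**2 + r**2) - 65 = -65 + m**2 + r**2)
I(Z) = -2 + 4*Z**2 (I(Z) = -2 + (Z + Z)*(Z + Z) = -2 + (2*Z)*(2*Z) = -2 + 4*Z**2)
I(-16)/4927 + Q(-25, -35)/4712 = (-2 + 4*(-16)**2)/4927 + (-65 + (-35)**2 + (-25)**2)/4712 = (-2 + 4*256)*(1/4927) + (-65 + 1225 + 625)*(1/4712) = (-2 + 1024)*(1/4927) + 1785*(1/4712) = 1022*(1/4927) + 1785/4712 = 1022/4927 + 1785/4712 = 13610359/23216024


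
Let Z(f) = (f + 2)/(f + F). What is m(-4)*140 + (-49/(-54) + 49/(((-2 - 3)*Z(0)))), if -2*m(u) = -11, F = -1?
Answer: 104734/135 ≈ 775.81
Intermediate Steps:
m(u) = 11/2 (m(u) = -½*(-11) = 11/2)
Z(f) = (2 + f)/(-1 + f) (Z(f) = (f + 2)/(f - 1) = (2 + f)/(-1 + f))
m(-4)*140 + (-49/(-54) + 49/(((-2 - 3)*Z(0)))) = (11/2)*140 + (-49/(-54) + 49/(((-2 - 3)*((2 + 0)/(-1 + 0))))) = 770 + (-49*(-1/54) + 49/((-5*2/(-1)))) = 770 + (49/54 + 49/((-(-5)*2))) = 770 + (49/54 + 49/((-5*(-2)))) = 770 + (49/54 + 49/10) = 770 + 784/135 = 104734/135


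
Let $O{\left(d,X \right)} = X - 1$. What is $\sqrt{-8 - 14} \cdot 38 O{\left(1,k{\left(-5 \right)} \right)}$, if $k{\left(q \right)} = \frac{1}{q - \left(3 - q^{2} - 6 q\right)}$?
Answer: $- \frac{532 i \sqrt{22}}{13} \approx - 191.95 i$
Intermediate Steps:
$k{\left(q \right)} = \frac{1}{-3 + q^{2} + 7 q}$ ($k{\left(q \right)} = \frac{1}{q + \left(-3 + q^{2} + 6 q\right)} = \frac{1}{-3 + q^{2} + 7 q}$)
$O{\left(d,X \right)} = -1 + X$
$\sqrt{-8 - 14} \cdot 38 O{\left(1,k{\left(-5 \right)} \right)} = \sqrt{-8 - 14} \cdot 38 \left(-1 + \frac{1}{-3 + \left(-5\right)^{2} + 7 \left(-5\right)}\right) = \sqrt{-22} \cdot 38 \left(-1 + \frac{1}{-3 + 25 - 35}\right) = i \sqrt{22} \cdot 38 \left(-1 + \frac{1}{-13}\right) = 38 i \sqrt{22} \left(-1 - \frac{1}{13}\right) = 38 i \sqrt{22} \left(- \frac{14}{13}\right) = - \frac{532 i \sqrt{22}}{13}$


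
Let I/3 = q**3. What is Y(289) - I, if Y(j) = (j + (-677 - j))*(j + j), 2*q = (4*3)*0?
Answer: -391306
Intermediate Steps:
q = 0 (q = ((4*3)*0)/2 = (12*0)/2 = (1/2)*0 = 0)
Y(j) = -1354*j
I = 0 (I = 3*0**3 = 3*0 = 0)
Y(289) - I = -1354*289 - 1*0 = -391306 + 0 = -391306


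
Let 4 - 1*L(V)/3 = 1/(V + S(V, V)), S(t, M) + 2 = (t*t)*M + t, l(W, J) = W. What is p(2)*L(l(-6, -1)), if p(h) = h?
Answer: 2763/115 ≈ 24.026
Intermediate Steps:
S(t, M) = -2 + t + M*t² (S(t, M) = -2 + ((t*t)*M + t) = -2 + (t²*M + t) = -2 + (M*t² + t) = -2 + (t + M*t²) = -2 + t + M*t²)
L(V) = 12 - 3/(-2 + V³ + 2*V) (L(V) = 12 - 3/(V + (-2 + V + V*V²)) = 12 - 3/(V + (-2 + V + V³)) = 12 - 3/(-2 + V³ + 2*V))
p(2)*L(l(-6, -1)) = 2*(3*(-9 + 4*(-6)³ + 8*(-6))/(-2 + (-6)³ + 2*(-6))) = 2*(3*(-9 + 4*(-216) - 48)/(-2 - 216 - 12)) = 2*(3*(-9 - 864 - 48)/(-230)) = 2*(3*(-1/230)*(-921)) = 2*(2763/230) = 2763/115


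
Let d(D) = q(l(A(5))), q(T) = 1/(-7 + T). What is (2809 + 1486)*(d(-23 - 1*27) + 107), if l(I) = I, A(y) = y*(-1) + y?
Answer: 3212660/7 ≈ 4.5895e+5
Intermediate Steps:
A(y) = 0 (A(y) = -y + y = 0)
d(D) = -1/7 (d(D) = 1/(-7 + 0) = 1/(-7) = -1/7)
(2809 + 1486)*(d(-23 - 1*27) + 107) = (2809 + 1486)*(-1/7 + 107) = 4295*(748/7) = 3212660/7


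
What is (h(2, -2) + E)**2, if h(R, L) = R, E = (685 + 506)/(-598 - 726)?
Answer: 2122849/1752976 ≈ 1.2110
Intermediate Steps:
E = -1191/1324 (E = 1191/(-1324) = 1191*(-1/1324) = -1191/1324 ≈ -0.89955)
(h(2, -2) + E)**2 = (2 - 1191/1324)**2 = (1457/1324)**2 = 2122849/1752976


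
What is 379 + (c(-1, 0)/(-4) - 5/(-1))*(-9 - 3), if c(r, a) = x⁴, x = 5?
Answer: 2194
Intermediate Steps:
c(r, a) = 625 (c(r, a) = 5⁴ = 625)
379 + (c(-1, 0)/(-4) - 5/(-1))*(-9 - 3) = 379 + (625/(-4) - 5/(-1))*(-9 - 3) = 379 + (625*(-¼) - 5*(-1))*(-12) = 379 + (-625/4 + 5)*(-12) = 379 - 605/4*(-12) = 379 + 1815 = 2194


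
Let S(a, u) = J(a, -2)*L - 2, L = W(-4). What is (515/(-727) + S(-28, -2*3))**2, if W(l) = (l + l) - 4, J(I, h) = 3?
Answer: 791915881/528529 ≈ 1498.3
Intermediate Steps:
W(l) = -4 + 2*l (W(l) = 2*l - 4 = -4 + 2*l)
L = -12 (L = -4 + 2*(-4) = -4 - 8 = -12)
S(a, u) = -38 (S(a, u) = 3*(-12) - 2 = -36 - 2 = -38)
(515/(-727) + S(-28, -2*3))**2 = (515/(-727) - 38)**2 = (515*(-1/727) - 38)**2 = (-515/727 - 38)**2 = (-28141/727)**2 = 791915881/528529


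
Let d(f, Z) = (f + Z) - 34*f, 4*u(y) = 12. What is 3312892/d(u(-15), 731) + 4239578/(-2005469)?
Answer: 1660305698263/316864102 ≈ 5239.8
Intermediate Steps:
u(y) = 3 (u(y) = (¼)*12 = 3)
d(f, Z) = Z - 33*f (d(f, Z) = (Z + f) - 34*f = Z - 33*f)
3312892/d(u(-15), 731) + 4239578/(-2005469) = 3312892/(731 - 33*3) + 4239578/(-2005469) = 3312892/(731 - 99) + 4239578*(-1/2005469) = 3312892/632 - 4239578/2005469 = 3312892*(1/632) - 4239578/2005469 = 828223/158 - 4239578/2005469 = 1660305698263/316864102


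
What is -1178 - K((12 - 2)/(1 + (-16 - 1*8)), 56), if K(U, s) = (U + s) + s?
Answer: -29660/23 ≈ -1289.6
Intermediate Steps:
K(U, s) = U + 2*s
-1178 - K((12 - 2)/(1 + (-16 - 1*8)), 56) = -1178 - ((12 - 2)/(1 + (-16 - 1*8)) + 2*56) = -1178 - (10/(1 + (-16 - 8)) + 112) = -1178 - (10/(1 - 24) + 112) = -1178 - (10/(-23) + 112) = -1178 - (10*(-1/23) + 112) = -1178 - (-10/23 + 112) = -1178 - 1*2566/23 = -1178 - 2566/23 = -29660/23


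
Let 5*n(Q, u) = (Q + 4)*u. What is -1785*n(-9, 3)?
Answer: 5355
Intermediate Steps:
n(Q, u) = u*(4 + Q)/5 (n(Q, u) = ((Q + 4)*u)/5 = ((4 + Q)*u)/5 = (u*(4 + Q))/5 = u*(4 + Q)/5)
-1785*n(-9, 3) = -357*3*(4 - 9) = -357*3*(-5) = -1785*(-3) = 5355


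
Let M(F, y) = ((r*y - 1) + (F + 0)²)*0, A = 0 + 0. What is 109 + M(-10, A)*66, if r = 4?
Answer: 109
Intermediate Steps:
A = 0
M(F, y) = 0 (M(F, y) = ((4*y - 1) + (F + 0)²)*0 = ((-1 + 4*y) + F²)*0 = (-1 + F² + 4*y)*0 = 0)
109 + M(-10, A)*66 = 109 + 0*66 = 109 + 0 = 109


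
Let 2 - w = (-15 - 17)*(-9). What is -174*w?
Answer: 49764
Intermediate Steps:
w = -286 (w = 2 - (-15 - 17)*(-9) = 2 - (-32)*(-9) = 2 - 1*288 = 2 - 288 = -286)
-174*w = -174*(-286) = 49764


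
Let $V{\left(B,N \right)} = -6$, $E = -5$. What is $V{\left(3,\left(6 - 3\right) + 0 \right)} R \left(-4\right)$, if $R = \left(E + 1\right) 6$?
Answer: $-576$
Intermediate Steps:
$R = -24$ ($R = \left(-5 + 1\right) 6 = \left(-4\right) 6 = -24$)
$V{\left(3,\left(6 - 3\right) + 0 \right)} R \left(-4\right) = \left(-6\right) \left(-24\right) \left(-4\right) = 144 \left(-4\right) = -576$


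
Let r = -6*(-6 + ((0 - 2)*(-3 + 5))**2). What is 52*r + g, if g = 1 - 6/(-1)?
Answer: -3113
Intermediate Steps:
r = -60 (r = -6*(-6 + (-2*2)**2) = -6*(-6 + (-4)**2) = -6*(-6 + 16) = -6*10 = -60)
g = 7 (g = 1 - 6*(-1) = 1 + 6 = 7)
52*r + g = 52*(-60) + 7 = -3120 + 7 = -3113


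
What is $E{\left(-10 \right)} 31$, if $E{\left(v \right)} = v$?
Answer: $-310$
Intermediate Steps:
$E{\left(-10 \right)} 31 = \left(-10\right) 31 = -310$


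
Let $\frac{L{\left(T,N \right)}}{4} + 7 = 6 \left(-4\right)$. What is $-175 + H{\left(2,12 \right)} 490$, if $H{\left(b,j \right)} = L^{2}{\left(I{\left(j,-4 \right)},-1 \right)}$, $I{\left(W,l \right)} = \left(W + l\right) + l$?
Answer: $7534065$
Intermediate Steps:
$I{\left(W,l \right)} = W + 2 l$
$L{\left(T,N \right)} = -124$ ($L{\left(T,N \right)} = -28 + 4 \cdot 6 \left(-4\right) = -28 + 4 \left(-24\right) = -28 - 96 = -124$)
$H{\left(b,j \right)} = 15376$ ($H{\left(b,j \right)} = \left(-124\right)^{2} = 15376$)
$-175 + H{\left(2,12 \right)} 490 = -175 + 15376 \cdot 490 = -175 + 7534240 = 7534065$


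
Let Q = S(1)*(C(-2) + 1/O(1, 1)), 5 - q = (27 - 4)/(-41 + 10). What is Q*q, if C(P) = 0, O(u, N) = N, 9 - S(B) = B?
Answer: 1424/31 ≈ 45.935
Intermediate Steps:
S(B) = 9 - B
q = 178/31 (q = 5 - (27 - 4)/(-41 + 10) = 5 - 23/(-31) = 5 - 23*(-1)/31 = 5 - 1*(-23/31) = 5 + 23/31 = 178/31 ≈ 5.7419)
Q = 8 (Q = (9 - 1*1)*(0 + 1/1) = (9 - 1)*(0 + 1) = 8*1 = 8)
Q*q = 8*(178/31) = 1424/31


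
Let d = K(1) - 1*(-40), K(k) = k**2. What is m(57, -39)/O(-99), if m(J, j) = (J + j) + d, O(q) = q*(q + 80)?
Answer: 59/1881 ≈ 0.031366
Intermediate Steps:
O(q) = q*(80 + q)
d = 41 (d = 1**2 - 1*(-40) = 1 + 40 = 41)
m(J, j) = 41 + J + j (m(J, j) = (J + j) + 41 = 41 + J + j)
m(57, -39)/O(-99) = (41 + 57 - 39)/((-99*(80 - 99))) = 59/((-99*(-19))) = 59/1881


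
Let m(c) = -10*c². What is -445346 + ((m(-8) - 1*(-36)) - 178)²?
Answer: 166178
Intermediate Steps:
-445346 + ((m(-8) - 1*(-36)) - 178)² = -445346 + ((-10*(-8)² - 1*(-36)) - 178)² = -445346 + ((-10*64 + 36) - 178)² = -445346 + ((-640 + 36) - 178)² = -445346 + (-604 - 178)² = -445346 + (-782)² = -445346 + 611524 = 166178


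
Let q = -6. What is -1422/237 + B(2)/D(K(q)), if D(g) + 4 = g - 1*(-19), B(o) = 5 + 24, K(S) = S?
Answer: -25/9 ≈ -2.7778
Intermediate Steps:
B(o) = 29
D(g) = 15 + g (D(g) = -4 + (g - 1*(-19)) = -4 + (g + 19) = -4 + (19 + g) = 15 + g)
-1422/237 + B(2)/D(K(q)) = -1422/237 + 29/(15 - 6) = -1422*1/237 + 29/9 = -6 + 29*(⅑) = -6 + 29/9 = -25/9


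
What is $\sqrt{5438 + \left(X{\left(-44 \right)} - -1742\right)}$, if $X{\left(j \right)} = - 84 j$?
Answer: $2 \sqrt{2719} \approx 104.29$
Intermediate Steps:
$\sqrt{5438 + \left(X{\left(-44 \right)} - -1742\right)} = \sqrt{5438 - -5438} = \sqrt{5438 + \left(3696 + 1742\right)} = \sqrt{5438 + 5438} = \sqrt{10876} = 2 \sqrt{2719}$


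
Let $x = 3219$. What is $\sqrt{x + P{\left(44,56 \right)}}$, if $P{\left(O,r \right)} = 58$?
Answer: $\sqrt{3277} \approx 57.245$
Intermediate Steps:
$\sqrt{x + P{\left(44,56 \right)}} = \sqrt{3219 + 58} = \sqrt{3277}$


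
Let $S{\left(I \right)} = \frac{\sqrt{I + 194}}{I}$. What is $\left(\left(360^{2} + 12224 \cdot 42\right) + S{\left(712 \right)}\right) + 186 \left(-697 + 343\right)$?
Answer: $577164 + \frac{\sqrt{906}}{712} \approx 5.7716 \cdot 10^{5}$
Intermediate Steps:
$S{\left(I \right)} = \frac{\sqrt{194 + I}}{I}$
$\left(\left(360^{2} + 12224 \cdot 42\right) + S{\left(712 \right)}\right) + 186 \left(-697 + 343\right) = \left(\left(360^{2} + 12224 \cdot 42\right) + \frac{\sqrt{194 + 712}}{712}\right) + 186 \left(-697 + 343\right) = \left(\left(129600 + 513408\right) + \frac{\sqrt{906}}{712}\right) + 186 \left(-354\right) = \left(643008 + \frac{\sqrt{906}}{712}\right) - 65844 = 577164 + \frac{\sqrt{906}}{712}$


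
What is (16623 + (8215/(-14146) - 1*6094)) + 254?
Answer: 152528103/14146 ≈ 10782.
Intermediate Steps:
(16623 + (8215/(-14146) - 1*6094)) + 254 = (16623 + (8215*(-1/14146) - 6094)) + 254 = (16623 + (-8215/14146 - 6094)) + 254 = (16623 - 86213939/14146) + 254 = 148935019/14146 + 254 = 152528103/14146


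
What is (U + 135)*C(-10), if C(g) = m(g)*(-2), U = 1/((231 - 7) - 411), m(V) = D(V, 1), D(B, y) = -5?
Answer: 252440/187 ≈ 1349.9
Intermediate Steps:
m(V) = -5
U = -1/187 (U = 1/(224 - 411) = 1/(-187) = -1/187 ≈ -0.0053476)
C(g) = 10 (C(g) = -5*(-2) = 10)
(U + 135)*C(-10) = (-1/187 + 135)*10 = (25244/187)*10 = 252440/187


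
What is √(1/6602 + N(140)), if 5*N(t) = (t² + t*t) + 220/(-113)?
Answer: √4363172947280090/746026 ≈ 88.542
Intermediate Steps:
N(t) = -44/113 + 2*t²/5 (N(t) = ((t² + t*t) + 220/(-113))/5 = ((t² + t²) + 220*(-1/113))/5 = (2*t² - 220/113)/5 = (-220/113 + 2*t²)/5 = -44/113 + 2*t²/5)
√(1/6602 + N(140)) = √(1/6602 + (-44/113 + (⅖)*140²)) = √(1/6602 + (-44/113 + (⅖)*19600)) = √(1/6602 + (-44/113 + 7840)) = √(1/6602 + 885876/113) = √(5848553465/746026) = √4363172947280090/746026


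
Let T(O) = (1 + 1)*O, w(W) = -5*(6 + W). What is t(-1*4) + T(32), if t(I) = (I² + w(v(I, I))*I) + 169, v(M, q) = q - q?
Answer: 369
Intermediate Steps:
v(M, q) = 0
w(W) = -30 - 5*W
t(I) = 169 + I² - 30*I (t(I) = (I² + (-30 - 5*0)*I) + 169 = (I² + (-30 + 0)*I) + 169 = (I² - 30*I) + 169 = 169 + I² - 30*I)
T(O) = 2*O
t(-1*4) + T(32) = (169 + (-1*4)² - (-30)*4) + 2*32 = (169 + (-4)² - 30*(-4)) + 64 = (169 + 16 + 120) + 64 = 305 + 64 = 369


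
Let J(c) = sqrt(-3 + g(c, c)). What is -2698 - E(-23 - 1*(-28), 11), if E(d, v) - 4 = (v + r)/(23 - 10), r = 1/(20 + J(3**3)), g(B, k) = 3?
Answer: -54057/20 ≈ -2702.9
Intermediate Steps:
J(c) = 0 (J(c) = sqrt(-3 + 3) = sqrt(0) = 0)
r = 1/20 (r = 1/(20 + 0) = 1/20 ≈ 0.050000)
E(d, v) = 1041/260 + v/13 (E(d, v) = 4 + (v + 1/20)/(23 - 10) = 4 + (1/20 + v)/13 = 4 + (1/20 + v)*(1/13) = 4 + (1/260 + v/13) = 1041/260 + v/13)
-2698 - E(-23 - 1*(-28), 11) = -2698 - (1041/260 + (1/13)*11) = -2698 - (1041/260 + 11/13) = -2698 - 1*97/20 = -2698 - 97/20 = -54057/20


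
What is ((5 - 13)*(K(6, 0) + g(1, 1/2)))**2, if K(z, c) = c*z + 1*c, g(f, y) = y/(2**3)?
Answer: 1/4 ≈ 0.25000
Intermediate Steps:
g(f, y) = y/8
K(z, c) = c + c*z (K(z, c) = c*z + c = c + c*z)
((5 - 13)*(K(6, 0) + g(1, 1/2)))**2 = ((5 - 13)*(0*(1 + 6) + (1/8)/2))**2 = (-8*(0*7 + (1/8)*(1/2)))**2 = (-8*(0 + 1/16))**2 = (-8*1/16)**2 = (-1/2)**2 = 1/4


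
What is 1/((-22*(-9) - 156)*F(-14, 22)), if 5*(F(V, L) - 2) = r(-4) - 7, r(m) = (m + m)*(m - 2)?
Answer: 5/2142 ≈ 0.0023343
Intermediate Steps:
r(m) = 2*m*(-2 + m) (r(m) = (2*m)*(-2 + m) = 2*m*(-2 + m))
F(V, L) = 51/5 (F(V, L) = 2 + (2*(-4)*(-2 - 4) - 7)/5 = 2 + (2*(-4)*(-6) - 7)/5 = 2 + (48 - 7)/5 = 2 + (1/5)*41 = 2 + 41/5 = 51/5)
1/((-22*(-9) - 156)*F(-14, 22)) = 1/((-22*(-9) - 156)*(51/5)) = 1/((198 - 156)*(51/5)) = 1/(42*(51/5)) = 1/(2142/5) = 5/2142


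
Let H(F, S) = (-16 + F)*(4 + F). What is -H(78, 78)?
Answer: -5084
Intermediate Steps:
-H(78, 78) = -(-64 + 78**2 - 12*78) = -(-64 + 6084 - 936) = -1*5084 = -5084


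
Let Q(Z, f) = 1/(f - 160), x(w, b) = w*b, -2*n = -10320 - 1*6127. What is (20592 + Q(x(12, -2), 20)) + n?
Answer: 4034169/140 ≈ 28816.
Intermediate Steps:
n = 16447/2 (n = -(-10320 - 1*6127)/2 = -(-10320 - 6127)/2 = -½*(-16447) = 16447/2 ≈ 8223.5)
x(w, b) = b*w
Q(Z, f) = 1/(-160 + f)
(20592 + Q(x(12, -2), 20)) + n = (20592 + 1/(-160 + 20)) + 16447/2 = (20592 + 1/(-140)) + 16447/2 = (20592 - 1/140) + 16447/2 = 2882879/140 + 16447/2 = 4034169/140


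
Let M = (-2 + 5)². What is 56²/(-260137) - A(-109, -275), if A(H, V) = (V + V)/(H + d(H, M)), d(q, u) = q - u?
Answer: -143787222/59051099 ≈ -2.4350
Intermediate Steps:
M = 9 (M = 3² = 9)
A(H, V) = 2*V/(-9 + 2*H) (A(H, V) = (V + V)/(H + (H - 1*9)) = (2*V)/(H + (H - 9)) = (2*V)/(H + (-9 + H)) = (2*V)/(-9 + 2*H) = 2*V/(-9 + 2*H))
56²/(-260137) - A(-109, -275) = 56²/(-260137) - 2*(-275)/(-9 + 2*(-109)) = 3136*(-1/260137) - 2*(-275)/(-9 - 218) = -3136/260137 - 2*(-275)/(-227) = -3136/260137 - 2*(-275)*(-1)/227 = -3136/260137 - 1*550/227 = -3136/260137 - 550/227 = -143787222/59051099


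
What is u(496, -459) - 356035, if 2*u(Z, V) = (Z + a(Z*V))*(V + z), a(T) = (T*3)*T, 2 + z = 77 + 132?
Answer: -19592079445219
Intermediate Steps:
z = 207 (z = -2 + (77 + 132) = -2 + 209 = 207)
a(T) = 3*T**2 (a(T) = (3*T)*T = 3*T**2)
u(Z, V) = (207 + V)*(Z + 3*V**2*Z**2)/2 (u(Z, V) = ((Z + 3*(Z*V)**2)*(V + 207))/2 = ((Z + 3*(V*Z)**2)*(207 + V))/2 = ((Z + 3*(V**2*Z**2))*(207 + V))/2 = ((Z + 3*V**2*Z**2)*(207 + V))/2 = ((207 + V)*(Z + 3*V**2*Z**2))/2 = (207 + V)*(Z + 3*V**2*Z**2)/2)
u(496, -459) - 356035 = (1/2)*496*(207 - 459 + 3*496*(-459)**3 + 621*496*(-459)**2) - 356035 = (1/2)*496*(207 - 459 + 3*496*(-96702579) + 621*496*210681) - 356035 = (1/2)*496*(207 - 459 - 143893437552 + 64893118896) - 356035 = (1/2)*496*(-79000318908) - 356035 = -19592079089184 - 356035 = -19592079445219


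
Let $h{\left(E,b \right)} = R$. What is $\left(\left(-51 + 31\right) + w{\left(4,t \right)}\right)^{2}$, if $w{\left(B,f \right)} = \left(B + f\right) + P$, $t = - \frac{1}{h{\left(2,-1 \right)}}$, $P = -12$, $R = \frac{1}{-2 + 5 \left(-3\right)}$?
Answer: $121$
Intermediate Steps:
$R = - \frac{1}{17}$ ($R = \frac{1}{-2 - 15} = \frac{1}{-17} = - \frac{1}{17} \approx -0.058824$)
$h{\left(E,b \right)} = - \frac{1}{17}$
$t = 17$ ($t = - \frac{1}{- \frac{1}{17}} = \left(-1\right) \left(-17\right) = 17$)
$w{\left(B,f \right)} = -12 + B + f$ ($w{\left(B,f \right)} = \left(B + f\right) - 12 = -12 + B + f$)
$\left(\left(-51 + 31\right) + w{\left(4,t \right)}\right)^{2} = \left(\left(-51 + 31\right) + \left(-12 + 4 + 17\right)\right)^{2} = \left(-20 + 9\right)^{2} = \left(-11\right)^{2} = 121$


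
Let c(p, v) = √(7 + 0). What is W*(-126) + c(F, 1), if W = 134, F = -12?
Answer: -16884 + √7 ≈ -16881.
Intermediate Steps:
c(p, v) = √7
W*(-126) + c(F, 1) = 134*(-126) + √7 = -16884 + √7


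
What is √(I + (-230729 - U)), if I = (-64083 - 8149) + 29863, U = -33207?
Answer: I*√239891 ≈ 489.79*I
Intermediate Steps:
I = -42369 (I = -72232 + 29863 = -42369)
√(I + (-230729 - U)) = √(-42369 + (-230729 - 1*(-33207))) = √(-42369 + (-230729 + 33207)) = √(-42369 - 197522) = √(-239891) = I*√239891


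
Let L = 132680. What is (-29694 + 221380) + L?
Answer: 324366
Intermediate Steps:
(-29694 + 221380) + L = (-29694 + 221380) + 132680 = 191686 + 132680 = 324366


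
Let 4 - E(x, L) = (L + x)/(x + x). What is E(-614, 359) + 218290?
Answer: 268064777/1228 ≈ 2.1829e+5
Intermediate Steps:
E(x, L) = 4 - (L + x)/(2*x) (E(x, L) = 4 - (L + x)/(x + x) = 4 - (L + x)/(2*x))
E(-614, 359) + 218290 = (1/2)*(-1*359 + 7*(-614))/(-614) + 218290 = (1/2)*(-1/614)*(-359 - 4298) + 218290 = (1/2)*(-1/614)*(-4657) + 218290 = 4657/1228 + 218290 = 268064777/1228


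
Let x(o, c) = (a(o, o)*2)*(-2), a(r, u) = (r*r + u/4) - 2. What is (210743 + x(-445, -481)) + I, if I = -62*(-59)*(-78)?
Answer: -866228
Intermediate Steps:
a(r, u) = -2 + r² + u/4 (a(r, u) = (r² + u/4) - 2 = -2 + r² + u/4)
x(o, c) = 8 - o - 4*o² (x(o, c) = ((-2 + o² + o/4)*2)*(-2) = (-4 + o/2 + 2*o²)*(-2) = 8 - o - 4*o²)
I = -285324 (I = 3658*(-78) = -285324)
(210743 + x(-445, -481)) + I = (210743 + (8 - 1*(-445) - 4*(-445)²)) - 285324 = (210743 + (8 + 445 - 4*198025)) - 285324 = (210743 + (8 + 445 - 792100)) - 285324 = (210743 - 791647) - 285324 = -580904 - 285324 = -866228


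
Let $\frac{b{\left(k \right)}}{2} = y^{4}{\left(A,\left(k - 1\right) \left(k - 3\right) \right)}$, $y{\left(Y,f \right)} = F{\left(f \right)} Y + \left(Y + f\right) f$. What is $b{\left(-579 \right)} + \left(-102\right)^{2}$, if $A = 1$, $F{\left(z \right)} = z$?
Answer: $337169369562556722472073022846897533829130404$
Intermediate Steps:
$y{\left(Y,f \right)} = Y f + f \left(Y + f\right)$ ($y{\left(Y,f \right)} = f Y + \left(Y + f\right) f = Y f + f \left(Y + f\right)$)
$b{\left(k \right)} = 2 \left(-1 + k\right)^{4} \left(-3 + k\right)^{4} \left(2 + \left(-1 + k\right) \left(-3 + k\right)\right)^{4}$ ($b{\left(k \right)} = 2 \left(\left(k - 1\right) \left(k - 3\right) \left(\left(k - 1\right) \left(k - 3\right) + 2 \cdot 1\right)\right)^{4} = 2 \left(\left(-1 + k\right) \left(-3 + k\right) \left(\left(-1 + k\right) \left(-3 + k\right) + 2\right)\right)^{4} = 2 \left(\left(-1 + k\right) \left(-3 + k\right) \left(2 + \left(-1 + k\right) \left(-3 + k\right)\right)\right)^{4} = 2 \left(-1 + k\right)^{4} \left(-3 + k\right)^{4} \left(2 + \left(-1 + k\right) \left(-3 + k\right)\right)^{4}$)
$b{\left(-579 \right)} + \left(-102\right)^{2} = 2 \left(6 + \left(3 + \left(-579\right)^{2} - -2316\right)^{2} - -4632 + 2 \left(-579\right)^{2}\right)^{4} + \left(-102\right)^{2} = 2 \left(6 + \left(3 + 335241 + 2316\right)^{2} + 4632 + 2 \cdot 335241\right)^{4} + 10404 = 2 \left(6 + 337560^{2} + 4632 + 670482\right)^{4} + 10404 = 2 \left(6 + 113946753600 + 4632 + 670482\right)^{4} + 10404 = 2 \cdot 113947428720^{4} + 10404 = 2 \cdot 168584684781278361236036511423448766914560000 + 10404 = 337169369562556722472073022846897533829120000 + 10404 = 337169369562556722472073022846897533829130404$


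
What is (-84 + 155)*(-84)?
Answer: -5964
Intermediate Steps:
(-84 + 155)*(-84) = 71*(-84) = -5964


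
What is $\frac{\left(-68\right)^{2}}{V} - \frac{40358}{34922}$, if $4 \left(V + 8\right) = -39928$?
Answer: $- \frac{141163937}{87217695} \approx -1.6185$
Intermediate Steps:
$V = -9990$ ($V = -8 + \frac{1}{4} \left(-39928\right) = -8 - 9982 = -9990$)
$\frac{\left(-68\right)^{2}}{V} - \frac{40358}{34922} = \frac{\left(-68\right)^{2}}{-9990} - \frac{40358}{34922} = 4624 \left(- \frac{1}{9990}\right) - \frac{20179}{17461} = - \frac{2312}{4995} - \frac{20179}{17461} = - \frac{141163937}{87217695}$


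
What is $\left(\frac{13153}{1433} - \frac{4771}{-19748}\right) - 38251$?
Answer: $- \frac{1082194029597}{28298884} \approx -38242.0$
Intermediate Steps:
$\left(\frac{13153}{1433} - \frac{4771}{-19748}\right) - 38251 = \left(13153 \cdot \frac{1}{1433} - - \frac{4771}{19748}\right) - 38251 = \left(\frac{13153}{1433} + \frac{4771}{19748}\right) - 38251 = \frac{266582287}{28298884} - 38251 = - \frac{1082194029597}{28298884}$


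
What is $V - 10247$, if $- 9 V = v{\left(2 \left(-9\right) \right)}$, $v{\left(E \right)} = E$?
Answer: $-10245$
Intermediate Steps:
$V = 2$ ($V = - \frac{2 \left(-9\right)}{9} = \left(- \frac{1}{9}\right) \left(-18\right) = 2$)
$V - 10247 = 2 - 10247 = -10245$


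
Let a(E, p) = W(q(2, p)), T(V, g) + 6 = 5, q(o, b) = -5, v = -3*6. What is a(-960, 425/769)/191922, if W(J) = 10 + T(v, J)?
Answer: 3/63974 ≈ 4.6894e-5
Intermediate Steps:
v = -18
T(V, g) = -1 (T(V, g) = -6 + 5 = -1)
W(J) = 9 (W(J) = 10 - 1 = 9)
a(E, p) = 9
a(-960, 425/769)/191922 = 9/191922 = 9*(1/191922) = 3/63974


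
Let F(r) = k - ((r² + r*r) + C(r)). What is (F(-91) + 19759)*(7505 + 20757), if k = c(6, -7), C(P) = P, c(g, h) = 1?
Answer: 92953718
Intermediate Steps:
k = 1
F(r) = 1 - r - 2*r² (F(r) = 1 - ((r² + r*r) + r) = 1 - ((r² + r²) + r) = 1 - (2*r² + r) = 1 - (r + 2*r²) = 1 + (-r - 2*r²) = 1 - r - 2*r²)
(F(-91) + 19759)*(7505 + 20757) = ((1 - 1*(-91) - 2*(-91)²) + 19759)*(7505 + 20757) = ((1 + 91 - 2*8281) + 19759)*28262 = ((1 + 91 - 16562) + 19759)*28262 = (-16470 + 19759)*28262 = 3289*28262 = 92953718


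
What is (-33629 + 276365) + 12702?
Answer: 255438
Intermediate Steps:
(-33629 + 276365) + 12702 = 242736 + 12702 = 255438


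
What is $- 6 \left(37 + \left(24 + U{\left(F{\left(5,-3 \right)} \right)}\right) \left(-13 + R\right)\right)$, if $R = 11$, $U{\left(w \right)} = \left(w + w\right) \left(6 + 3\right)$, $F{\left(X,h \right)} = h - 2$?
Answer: $-1014$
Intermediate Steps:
$F{\left(X,h \right)} = -2 + h$
$U{\left(w \right)} = 18 w$ ($U{\left(w \right)} = 2 w 9 = 18 w$)
$- 6 \left(37 + \left(24 + U{\left(F{\left(5,-3 \right)} \right)}\right) \left(-13 + R\right)\right) = - 6 \left(37 + \left(24 + 18 \left(-2 - 3\right)\right) \left(-13 + 11\right)\right) = - 6 \left(37 + \left(24 + 18 \left(-5\right)\right) \left(-2\right)\right) = - 6 \left(37 + \left(24 - 90\right) \left(-2\right)\right) = - 6 \left(37 - -132\right) = - 6 \left(37 + 132\right) = \left(-6\right) 169 = -1014$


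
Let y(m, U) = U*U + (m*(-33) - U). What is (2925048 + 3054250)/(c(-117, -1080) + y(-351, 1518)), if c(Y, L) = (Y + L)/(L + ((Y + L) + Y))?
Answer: 11958596/4628779 ≈ 2.5835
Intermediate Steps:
y(m, U) = U**2 - U - 33*m (y(m, U) = U**2 + (-33*m - U) = U**2 + (-U - 33*m) = U**2 - U - 33*m)
c(Y, L) = (L + Y)/(2*L + 2*Y) (c(Y, L) = (L + Y)/(L + ((L + Y) + Y)) = (L + Y)/(L + (L + 2*Y)) = (L + Y)/(2*L + 2*Y))
(2925048 + 3054250)/(c(-117, -1080) + y(-351, 1518)) = (2925048 + 3054250)/(1/2 + (1518**2 - 1*1518 - 33*(-351))) = 5979298/(1/2 + (2304324 - 1518 + 11583)) = 5979298/(1/2 + 2314389) = 5979298/(4628779/2) = 5979298*(2/4628779) = 11958596/4628779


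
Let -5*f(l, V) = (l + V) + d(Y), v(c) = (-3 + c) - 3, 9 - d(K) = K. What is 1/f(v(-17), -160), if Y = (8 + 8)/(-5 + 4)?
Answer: 5/158 ≈ 0.031646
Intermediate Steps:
Y = -16 (Y = 16/(-1) = 16*(-1) = -16)
d(K) = 9 - K
v(c) = -6 + c
f(l, V) = -5 - V/5 - l/5 (f(l, V) = -((l + V) + (9 - 1*(-16)))/5 = -((V + l) + (9 + 16))/5 = -((V + l) + 25)/5 = -(25 + V + l)/5 = -5 - V/5 - l/5)
1/f(v(-17), -160) = 1/(-5 - ⅕*(-160) - (-6 - 17)/5) = 1/(-5 + 32 - ⅕*(-23)) = 1/(-5 + 32 + 23/5) = 1/(158/5) = 5/158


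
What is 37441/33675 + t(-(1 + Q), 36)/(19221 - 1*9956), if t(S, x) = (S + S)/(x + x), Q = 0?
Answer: 832535831/748797300 ≈ 1.1118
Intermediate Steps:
t(S, x) = S/x (t(S, x) = (2*S)/((2*x)) = (2*S)*(1/(2*x)) = S/x)
37441/33675 + t(-(1 + Q), 36)/(19221 - 1*9956) = 37441/33675 + (-(1 + 0)/36)/(19221 - 1*9956) = 37441*(1/33675) + (-1*1*(1/36))/(19221 - 9956) = 37441/33675 - 1*1/36/9265 = 37441/33675 - 1/36*1/9265 = 37441/33675 - 1/333540 = 832535831/748797300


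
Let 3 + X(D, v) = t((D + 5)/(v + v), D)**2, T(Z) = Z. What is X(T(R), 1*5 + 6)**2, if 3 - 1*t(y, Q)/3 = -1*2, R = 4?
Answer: 49284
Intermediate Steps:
t(y, Q) = 15 (t(y, Q) = 9 - (-3)*2 = 9 - 3*(-2) = 9 + 6 = 15)
X(D, v) = 222 (X(D, v) = -3 + 15**2 = -3 + 225 = 222)
X(T(R), 1*5 + 6)**2 = 222**2 = 49284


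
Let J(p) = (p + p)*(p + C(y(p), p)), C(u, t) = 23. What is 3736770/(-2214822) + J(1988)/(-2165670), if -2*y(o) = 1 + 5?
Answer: -2150145223741/399714463395 ≈ -5.3792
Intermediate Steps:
y(o) = -3 (y(o) = -(1 + 5)/2 = -½*6 = -3)
J(p) = 2*p*(23 + p) (J(p) = (p + p)*(p + 23) = (2*p)*(23 + p) = 2*p*(23 + p))
3736770/(-2214822) + J(1988)/(-2165670) = 3736770/(-2214822) + (2*1988*(23 + 1988))/(-2165670) = 3736770*(-1/2214822) + (2*1988*2011)*(-1/2165670) = -622795/369137 + 7995736*(-1/2165670) = -622795/369137 - 3997868/1082835 = -2150145223741/399714463395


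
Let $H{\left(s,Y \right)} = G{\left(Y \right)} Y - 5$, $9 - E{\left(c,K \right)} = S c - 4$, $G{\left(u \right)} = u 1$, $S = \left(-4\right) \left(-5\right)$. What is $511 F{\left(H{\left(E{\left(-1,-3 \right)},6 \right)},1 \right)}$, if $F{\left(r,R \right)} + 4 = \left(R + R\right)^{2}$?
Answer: $0$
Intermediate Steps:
$S = 20$
$G{\left(u \right)} = u$
$E{\left(c,K \right)} = 13 - 20 c$ ($E{\left(c,K \right)} = 9 - \left(20 c - 4\right) = 9 - \left(-4 + 20 c\right) = 13 - 20 c$)
$H{\left(s,Y \right)} = -5 + Y^{2}$ ($H{\left(s,Y \right)} = Y Y - 5 = Y^{2} - 5 = -5 + Y^{2}$)
$F{\left(r,R \right)} = -4 + 4 R^{2}$ ($F{\left(r,R \right)} = -4 + \left(R + R\right)^{2} = -4 + \left(2 R\right)^{2} = -4 + 4 R^{2}$)
$511 F{\left(H{\left(E{\left(-1,-3 \right)},6 \right)},1 \right)} = 511 \left(-4 + 4 \cdot 1^{2}\right) = 511 \left(-4 + 4 \cdot 1\right) = 511 \left(-4 + 4\right) = 511 \cdot 0 = 0$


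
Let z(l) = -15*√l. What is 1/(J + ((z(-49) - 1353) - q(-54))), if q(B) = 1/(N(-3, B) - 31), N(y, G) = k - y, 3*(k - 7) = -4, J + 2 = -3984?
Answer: -4793314/25601187065 + 94269*I/25601187065 ≈ -0.00018723 + 3.6822e-6*I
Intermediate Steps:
J = -3986 (J = -2 - 3984 = -3986)
k = 17/3 (k = 7 + (⅓)*(-4) = 7 - 4/3 = 17/3 ≈ 5.6667)
N(y, G) = 17/3 - y
q(B) = -3/67 (q(B) = 1/((17/3 - 1*(-3)) - 31) = 1/((17/3 + 3) - 31) = 1/(26/3 - 31) = 1/(-67/3) = -3/67)
1/(J + ((z(-49) - 1353) - q(-54))) = 1/(-3986 + ((-105*I - 1353) - 1*(-3/67))) = 1/(-3986 + ((-105*I - 1353) + 3/67)) = 1/(-3986 + ((-1353 - 105*I) + 3/67)) = 1/(-3986 + (-90648/67 - 105*I)) = 1/(-357710/67 - 105*I) = 4489*(-357710/67 + 105*I)/128005935325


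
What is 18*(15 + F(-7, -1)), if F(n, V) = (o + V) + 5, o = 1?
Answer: 360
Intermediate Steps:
F(n, V) = 6 + V (F(n, V) = (1 + V) + 5 = 6 + V)
18*(15 + F(-7, -1)) = 18*(15 + (6 - 1)) = 18*(15 + 5) = 18*20 = 360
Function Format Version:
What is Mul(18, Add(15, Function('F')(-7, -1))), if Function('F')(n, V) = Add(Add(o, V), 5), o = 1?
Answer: 360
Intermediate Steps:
Function('F')(n, V) = Add(6, V) (Function('F')(n, V) = Add(Add(1, V), 5) = Add(6, V))
Mul(18, Add(15, Function('F')(-7, -1))) = Mul(18, Add(15, Add(6, -1))) = Mul(18, Add(15, 5)) = Mul(18, 20) = 360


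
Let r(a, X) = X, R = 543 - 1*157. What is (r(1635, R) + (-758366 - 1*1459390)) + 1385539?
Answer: -831831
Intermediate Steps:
R = 386 (R = 543 - 157 = 386)
(r(1635, R) + (-758366 - 1*1459390)) + 1385539 = (386 + (-758366 - 1*1459390)) + 1385539 = (386 + (-758366 - 1459390)) + 1385539 = (386 - 2217756) + 1385539 = -2217370 + 1385539 = -831831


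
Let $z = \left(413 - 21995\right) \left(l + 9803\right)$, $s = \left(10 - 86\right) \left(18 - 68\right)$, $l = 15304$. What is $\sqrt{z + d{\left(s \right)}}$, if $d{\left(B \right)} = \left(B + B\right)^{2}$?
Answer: $i \sqrt{484099274} \approx 22002.0 i$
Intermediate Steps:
$s = 3800$ ($s = \left(-76\right) \left(-50\right) = 3800$)
$d{\left(B \right)} = 4 B^{2}$ ($d{\left(B \right)} = \left(2 B\right)^{2} = 4 B^{2}$)
$z = -541859274$ ($z = \left(413 - 21995\right) \left(15304 + 9803\right) = \left(-21582\right) 25107 = -541859274$)
$\sqrt{z + d{\left(s \right)}} = \sqrt{-541859274 + 4 \cdot 3800^{2}} = \sqrt{-541859274 + 4 \cdot 14440000} = \sqrt{-541859274 + 57760000} = \sqrt{-484099274} = i \sqrt{484099274}$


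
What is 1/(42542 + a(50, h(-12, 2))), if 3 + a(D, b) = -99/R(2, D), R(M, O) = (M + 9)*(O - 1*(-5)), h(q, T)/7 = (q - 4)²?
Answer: 55/2339636 ≈ 2.3508e-5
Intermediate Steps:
h(q, T) = 7*(-4 + q)² (h(q, T) = 7*(q - 4)² = 7*(-4 + q)²)
R(M, O) = (5 + O)*(9 + M) (R(M, O) = (9 + M)*(O + 5) = (9 + M)*(5 + O) = (5 + O)*(9 + M))
a(D, b) = -3 - 99/(55 + 11*D) (a(D, b) = -3 - 99/(45 + 5*2 + 9*D + 2*D) = -3 - 99/(45 + 10 + 9*D + 2*D) = -3 - 99/(55 + 11*D))
1/(42542 + a(50, h(-12, 2))) = 1/(42542 + 3*(-8 - 1*50)/(5 + 50)) = 1/(42542 + 3*(-8 - 50)/55) = 1/(42542 + 3*(1/55)*(-58)) = 1/(42542 - 174/55) = 1/(2339636/55) = 55/2339636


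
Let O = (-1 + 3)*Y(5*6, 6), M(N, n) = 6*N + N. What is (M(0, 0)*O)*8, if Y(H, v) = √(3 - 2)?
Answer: 0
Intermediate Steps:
M(N, n) = 7*N
Y(H, v) = 1 (Y(H, v) = √1 = 1)
O = 2 (O = (-1 + 3)*1 = 2*1 = 2)
(M(0, 0)*O)*8 = ((7*0)*2)*8 = (0*2)*8 = 0*8 = 0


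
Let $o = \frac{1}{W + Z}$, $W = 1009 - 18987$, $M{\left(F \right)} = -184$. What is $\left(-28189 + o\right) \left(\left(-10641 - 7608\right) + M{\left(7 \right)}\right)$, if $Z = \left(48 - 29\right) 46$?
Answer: $\frac{8887372462481}{17104} \approx 5.1961 \cdot 10^{8}$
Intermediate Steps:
$Z = 874$ ($Z = 19 \cdot 46 = 874$)
$W = -17978$ ($W = 1009 - 18987 = -17978$)
$o = - \frac{1}{17104}$ ($o = \frac{1}{-17978 + 874} = \frac{1}{-17104} = - \frac{1}{17104} \approx -5.8466 \cdot 10^{-5}$)
$\left(-28189 + o\right) \left(\left(-10641 - 7608\right) + M{\left(7 \right)}\right) = \left(-28189 - \frac{1}{17104}\right) \left(\left(-10641 - 7608\right) - 184\right) = - \frac{482144657 \left(-18249 - 184\right)}{17104} = \left(- \frac{482144657}{17104}\right) \left(-18433\right) = \frac{8887372462481}{17104}$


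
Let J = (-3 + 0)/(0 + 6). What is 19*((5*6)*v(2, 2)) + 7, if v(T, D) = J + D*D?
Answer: 2002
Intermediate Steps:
J = -½ (J = -3/6 = -3*⅙ = -½ ≈ -0.50000)
v(T, D) = -½ + D² (v(T, D) = -½ + D*D = -½ + D²)
19*((5*6)*v(2, 2)) + 7 = 19*((5*6)*(-½ + 2²)) + 7 = 19*(30*(-½ + 4)) + 7 = 19*(30*(7/2)) + 7 = 19*105 + 7 = 1995 + 7 = 2002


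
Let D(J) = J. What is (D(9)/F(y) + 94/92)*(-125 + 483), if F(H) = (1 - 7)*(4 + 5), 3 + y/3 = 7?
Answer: 21122/69 ≈ 306.12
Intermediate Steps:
y = 12 (y = -9 + 3*7 = -9 + 21 = 12)
F(H) = -54 (F(H) = -6*9 = -54)
(D(9)/F(y) + 94/92)*(-125 + 483) = (9/(-54) + 94/92)*(-125 + 483) = (9*(-1/54) + 94*(1/92))*358 = (-1/6 + 47/46)*358 = (59/69)*358 = 21122/69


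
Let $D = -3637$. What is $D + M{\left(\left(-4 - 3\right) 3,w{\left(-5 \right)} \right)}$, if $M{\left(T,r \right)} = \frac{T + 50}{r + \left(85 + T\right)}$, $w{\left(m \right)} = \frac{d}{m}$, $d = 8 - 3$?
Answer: $- \frac{229102}{63} \approx -3636.5$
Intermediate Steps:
$d = 5$
$w{\left(m \right)} = \frac{5}{m}$
$M{\left(T,r \right)} = \frac{50 + T}{85 + T + r}$
$D + M{\left(\left(-4 - 3\right) 3,w{\left(-5 \right)} \right)} = -3637 + \frac{50 + \left(-4 - 3\right) 3}{85 + \left(-4 - 3\right) 3 + \frac{5}{-5}} = -3637 + \frac{50 - 21}{85 - 21 + 5 \left(- \frac{1}{5}\right)} = -3637 + \frac{50 - 21}{85 - 21 - 1} = -3637 + \frac{1}{63} \cdot 29 = -3637 + \frac{29}{63} = - \frac{229102}{63}$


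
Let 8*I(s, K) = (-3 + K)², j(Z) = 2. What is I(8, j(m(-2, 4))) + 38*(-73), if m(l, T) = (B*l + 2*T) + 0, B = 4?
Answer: -22191/8 ≈ -2773.9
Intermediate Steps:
m(l, T) = 2*T + 4*l (m(l, T) = (4*l + 2*T) + 0 = (2*T + 4*l) + 0 = 2*T + 4*l)
I(s, K) = (-3 + K)²/8
I(8, j(m(-2, 4))) + 38*(-73) = (-3 + 2)²/8 + 38*(-73) = (⅛)*(-1)² - 2774 = (⅛)*1 - 2774 = ⅛ - 2774 = -22191/8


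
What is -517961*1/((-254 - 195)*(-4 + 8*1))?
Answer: 517961/1796 ≈ 288.40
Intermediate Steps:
-517961*1/((-254 - 195)*(-4 + 8*1)) = -517961*(-1/(449*(-4 + 8))) = -517961/((-449*4)) = -517961/(-1796) = -517961*(-1/1796) = 517961/1796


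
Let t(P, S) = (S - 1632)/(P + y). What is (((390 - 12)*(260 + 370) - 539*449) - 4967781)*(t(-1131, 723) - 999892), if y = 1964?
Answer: 591563337933020/119 ≈ 4.9711e+12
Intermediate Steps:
t(P, S) = (-1632 + S)/(1964 + P) (t(P, S) = (S - 1632)/(P + 1964) = (-1632 + S)/(1964 + P))
(((390 - 12)*(260 + 370) - 539*449) - 4967781)*(t(-1131, 723) - 999892) = (((390 - 12)*(260 + 370) - 539*449) - 4967781)*((-1632 + 723)/(1964 - 1131) - 999892) = ((378*630 - 242011) - 4967781)*(-909/833 - 999892) = ((238140 - 242011) - 4967781)*((1/833)*(-909) - 999892) = (-3871 - 4967781)*(-909/833 - 999892) = -4971652*(-832910945/833) = 591563337933020/119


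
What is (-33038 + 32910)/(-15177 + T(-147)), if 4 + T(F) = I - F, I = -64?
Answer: 64/7549 ≈ 0.0084779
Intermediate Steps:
T(F) = -68 - F (T(F) = -4 + (-64 - F) = -68 - F)
(-33038 + 32910)/(-15177 + T(-147)) = (-33038 + 32910)/(-15177 + (-68 - 1*(-147))) = -128/(-15177 + (-68 + 147)) = -128/(-15177 + 79) = -128/(-15098) = -128*(-1/15098) = 64/7549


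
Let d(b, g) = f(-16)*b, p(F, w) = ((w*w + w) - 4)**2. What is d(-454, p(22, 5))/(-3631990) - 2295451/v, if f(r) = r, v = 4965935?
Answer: -837312762933/1803622626065 ≈ -0.46424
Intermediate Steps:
p(F, w) = (-4 + w + w**2)**2 (p(F, w) = ((w**2 + w) - 4)**2 = ((w + w**2) - 4)**2 = (-4 + w + w**2)**2)
d(b, g) = -16*b
d(-454, p(22, 5))/(-3631990) - 2295451/v = -16*(-454)/(-3631990) - 2295451/4965935 = 7264*(-1/3631990) - 2295451*1/4965935 = -3632/1815995 - 2295451/4965935 = -837312762933/1803622626065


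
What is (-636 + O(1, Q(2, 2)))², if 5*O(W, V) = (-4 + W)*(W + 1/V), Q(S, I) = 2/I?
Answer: 10150596/25 ≈ 4.0602e+5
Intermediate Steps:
O(W, V) = (-4 + W)*(W + 1/V)/5 (O(W, V) = ((-4 + W)*(W + 1/V))/5 = (-4 + W)*(W + 1/V)/5)
(-636 + O(1, Q(2, 2)))² = (-636 + (-4 + 1 + (2/2)*1*(-4 + 1))/(5*((2/2))))² = (-636 + (-4 + 1 + (2*(½))*1*(-3))/(5*((2*(½)))))² = (-636 + (⅕)*(-4 + 1 + 1*1*(-3))/1)² = (-636 + (⅕)*1*(-4 + 1 - 3))² = (-636 + (⅕)*1*(-6))² = (-636 - 6/5)² = (-3186/5)² = 10150596/25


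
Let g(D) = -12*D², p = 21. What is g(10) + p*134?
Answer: 1614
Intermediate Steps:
g(10) + p*134 = -12*10² + 21*134 = -12*100 + 2814 = -1200 + 2814 = 1614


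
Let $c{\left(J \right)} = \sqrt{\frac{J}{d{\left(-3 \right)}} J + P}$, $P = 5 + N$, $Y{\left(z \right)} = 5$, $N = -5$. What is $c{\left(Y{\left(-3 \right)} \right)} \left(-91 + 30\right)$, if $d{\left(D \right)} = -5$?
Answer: $- 61 i \sqrt{5} \approx - 136.4 i$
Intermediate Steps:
$P = 0$ ($P = 5 - 5 = 0$)
$c{\left(J \right)} = \frac{\sqrt{5} \sqrt{- J^{2}}}{5}$ ($c{\left(J \right)} = \sqrt{\frac{J}{-5} J + 0} = \sqrt{J \left(- \frac{1}{5}\right) J + 0} = \sqrt{- \frac{J}{5} J + 0} = \sqrt{- \frac{J^{2}}{5} + 0} = \sqrt{- \frac{J^{2}}{5}} = \frac{\sqrt{5} \sqrt{- J^{2}}}{5}$)
$c{\left(Y{\left(-3 \right)} \right)} \left(-91 + 30\right) = \frac{\sqrt{5} \sqrt{- 5^{2}}}{5} \left(-91 + 30\right) = \frac{\sqrt{5} \sqrt{\left(-1\right) 25}}{5} \left(-61\right) = \frac{\sqrt{5} \sqrt{-25}}{5} \left(-61\right) = \frac{\sqrt{5} \cdot 5 i}{5} \left(-61\right) = i \sqrt{5} \left(-61\right) = - 61 i \sqrt{5}$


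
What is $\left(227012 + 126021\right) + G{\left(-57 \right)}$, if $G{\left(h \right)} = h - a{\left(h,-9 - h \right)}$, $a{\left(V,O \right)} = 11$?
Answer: $352965$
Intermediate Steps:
$G{\left(h \right)} = -11 + h$ ($G{\left(h \right)} = h - 11 = -11 + h$)
$\left(227012 + 126021\right) + G{\left(-57 \right)} = \left(227012 + 126021\right) - 68 = 353033 - 68 = 352965$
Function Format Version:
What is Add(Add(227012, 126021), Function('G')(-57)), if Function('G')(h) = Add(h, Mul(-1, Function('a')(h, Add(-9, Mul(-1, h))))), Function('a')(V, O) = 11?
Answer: 352965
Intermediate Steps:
Function('G')(h) = Add(-11, h) (Function('G')(h) = Add(h, Mul(-1, 11)) = Add(h, -11) = Add(-11, h))
Add(Add(227012, 126021), Function('G')(-57)) = Add(Add(227012, 126021), Add(-11, -57)) = Add(353033, -68) = 352965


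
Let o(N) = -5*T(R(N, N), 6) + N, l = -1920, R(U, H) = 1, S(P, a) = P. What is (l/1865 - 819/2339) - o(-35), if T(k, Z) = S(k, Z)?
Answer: 33694217/872447 ≈ 38.620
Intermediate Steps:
T(k, Z) = k
o(N) = -5 + N (o(N) = -5*1 + N = -5 + N)
(l/1865 - 819/2339) - o(-35) = (-1920/1865 - 819/2339) - (-5 - 35) = (-1920*1/1865 - 819*1/2339) - 1*(-40) = (-384/373 - 819/2339) + 40 = -1203663/872447 + 40 = 33694217/872447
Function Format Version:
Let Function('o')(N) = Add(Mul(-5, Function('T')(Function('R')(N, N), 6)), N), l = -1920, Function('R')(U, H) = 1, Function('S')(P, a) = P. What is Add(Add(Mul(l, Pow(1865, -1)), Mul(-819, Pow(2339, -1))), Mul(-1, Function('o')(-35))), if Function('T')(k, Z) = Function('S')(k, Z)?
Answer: Rational(33694217, 872447) ≈ 38.620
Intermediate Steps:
Function('T')(k, Z) = k
Function('o')(N) = Add(-5, N) (Function('o')(N) = Add(Mul(-5, 1), N) = Add(-5, N))
Add(Add(Mul(l, Pow(1865, -1)), Mul(-819, Pow(2339, -1))), Mul(-1, Function('o')(-35))) = Add(Add(Mul(-1920, Pow(1865, -1)), Mul(-819, Pow(2339, -1))), Mul(-1, Add(-5, -35))) = Add(Add(Mul(-1920, Rational(1, 1865)), Mul(-819, Rational(1, 2339))), Mul(-1, -40)) = Add(Add(Rational(-384, 373), Rational(-819, 2339)), 40) = Add(Rational(-1203663, 872447), 40) = Rational(33694217, 872447)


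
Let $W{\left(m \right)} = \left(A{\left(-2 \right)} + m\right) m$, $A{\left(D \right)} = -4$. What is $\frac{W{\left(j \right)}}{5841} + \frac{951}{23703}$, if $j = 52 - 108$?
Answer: $\frac{9466319}{15383247} \approx 0.61537$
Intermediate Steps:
$j = -56$ ($j = 52 - 108 = -56$)
$W{\left(m \right)} = m \left(-4 + m\right)$ ($W{\left(m \right)} = \left(-4 + m\right) m = m \left(-4 + m\right)$)
$\frac{W{\left(j \right)}}{5841} + \frac{951}{23703} = \frac{\left(-56\right) \left(-4 - 56\right)}{5841} + \frac{951}{23703} = \left(-56\right) \left(-60\right) \frac{1}{5841} + 951 \cdot \frac{1}{23703} = 3360 \cdot \frac{1}{5841} + \frac{317}{7901} = \frac{1120}{1947} + \frac{317}{7901} = \frac{9466319}{15383247}$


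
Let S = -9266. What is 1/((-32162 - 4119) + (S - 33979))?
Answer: -1/79526 ≈ -1.2574e-5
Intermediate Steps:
1/((-32162 - 4119) + (S - 33979)) = 1/((-32162 - 4119) + (-9266 - 33979)) = 1/(-36281 - 43245) = 1/(-79526) = -1/79526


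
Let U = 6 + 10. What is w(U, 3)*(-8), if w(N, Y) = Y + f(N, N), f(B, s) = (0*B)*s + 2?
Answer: -40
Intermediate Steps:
f(B, s) = 2 (f(B, s) = 0*s + 2 = 0 + 2 = 2)
U = 16
w(N, Y) = 2 + Y (w(N, Y) = Y + 2 = 2 + Y)
w(U, 3)*(-8) = (2 + 3)*(-8) = 5*(-8) = -40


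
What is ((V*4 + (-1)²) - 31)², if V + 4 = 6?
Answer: 484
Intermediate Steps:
V = 2 (V = -4 + 6 = 2)
((V*4 + (-1)²) - 31)² = ((2*4 + (-1)²) - 31)² = ((8 + 1) - 31)² = (9 - 31)² = (-22)² = 484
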